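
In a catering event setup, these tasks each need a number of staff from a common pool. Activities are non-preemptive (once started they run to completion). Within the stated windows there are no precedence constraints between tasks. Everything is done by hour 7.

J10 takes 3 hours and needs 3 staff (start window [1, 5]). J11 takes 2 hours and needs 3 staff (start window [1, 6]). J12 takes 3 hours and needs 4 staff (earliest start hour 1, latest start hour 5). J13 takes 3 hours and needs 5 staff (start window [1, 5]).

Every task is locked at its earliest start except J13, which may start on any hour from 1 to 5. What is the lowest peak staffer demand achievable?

J13@1: h1:15  h2:15  h3:12  h4:0  h5:0  h6:0  h7:0 → peak 15
J13@2: h1:10  h2:15  h3:12  h4:5  h5:0  h6:0  h7:0 → peak 15
J13@3: h1:10  h2:10  h3:12  h4:5  h5:5  h6:0  h7:0 → peak 12
J13@4: h1:10  h2:10  h3:7  h4:5  h5:5  h6:5  h7:0 → peak 10
J13@5: h1:10  h2:10  h3:7  h4:0  h5:5  h6:5  h7:5 → peak 10
Best is J13@4, peak 10.

10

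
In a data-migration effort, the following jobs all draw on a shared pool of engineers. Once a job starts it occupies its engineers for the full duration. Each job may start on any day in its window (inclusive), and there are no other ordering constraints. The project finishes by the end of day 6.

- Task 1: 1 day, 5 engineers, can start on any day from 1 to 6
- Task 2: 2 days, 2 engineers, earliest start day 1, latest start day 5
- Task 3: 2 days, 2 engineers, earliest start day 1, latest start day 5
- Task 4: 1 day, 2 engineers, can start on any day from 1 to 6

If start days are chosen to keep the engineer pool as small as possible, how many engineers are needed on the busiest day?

Early-start (Task 1@1, Task 2@1, Task 3@1, Task 4@1) gives peak 11: d1:11  d2:4  d3:0  d4:0  d5:0  d6:0.
Shift Task 2→2, Task 3→2, Task 4→4.
Schedule Task 1@1, Task 2@2, Task 3@2, Task 4@4: d1:5  d2:4  d3:4  d4:2  d5:0  d6:0 — peak 5.

5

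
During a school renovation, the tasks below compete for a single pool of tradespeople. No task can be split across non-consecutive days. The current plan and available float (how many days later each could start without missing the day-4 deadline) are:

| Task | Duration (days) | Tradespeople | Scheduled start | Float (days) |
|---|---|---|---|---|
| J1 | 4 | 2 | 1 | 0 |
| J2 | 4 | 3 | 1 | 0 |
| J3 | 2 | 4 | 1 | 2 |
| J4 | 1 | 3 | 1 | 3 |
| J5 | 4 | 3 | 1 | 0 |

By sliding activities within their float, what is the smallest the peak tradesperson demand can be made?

Early-start (J1@1, J2@1, J3@1, J4@1, J5@1) gives peak 15: d1:15  d2:12  d3:8  d4:8.
Shift J4→3.
Schedule J1@1, J2@1, J3@1, J4@3, J5@1: d1:12  d2:12  d3:11  d4:8 — peak 12.
No arrangement of the 12 feasible schedules does better.

12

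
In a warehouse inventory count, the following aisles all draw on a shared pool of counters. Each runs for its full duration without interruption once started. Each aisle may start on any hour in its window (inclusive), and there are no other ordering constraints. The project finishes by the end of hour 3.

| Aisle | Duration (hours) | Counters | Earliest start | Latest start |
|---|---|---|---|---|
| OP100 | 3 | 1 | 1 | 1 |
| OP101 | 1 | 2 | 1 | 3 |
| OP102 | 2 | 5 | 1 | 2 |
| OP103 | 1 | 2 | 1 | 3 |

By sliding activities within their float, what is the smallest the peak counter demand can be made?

6

Early-start (OP100@1, OP101@1, OP102@1, OP103@1) gives peak 10: h1:10  h2:6  h3:1.
Shift OP102→2.
Schedule OP100@1, OP101@1, OP102@2, OP103@1: h1:5  h2:6  h3:6 — peak 6.
Total counter-hours = 17 over 3 hours ⇒ peak ≥ ⌈17/3⌉ = 6, so 6 is optimal.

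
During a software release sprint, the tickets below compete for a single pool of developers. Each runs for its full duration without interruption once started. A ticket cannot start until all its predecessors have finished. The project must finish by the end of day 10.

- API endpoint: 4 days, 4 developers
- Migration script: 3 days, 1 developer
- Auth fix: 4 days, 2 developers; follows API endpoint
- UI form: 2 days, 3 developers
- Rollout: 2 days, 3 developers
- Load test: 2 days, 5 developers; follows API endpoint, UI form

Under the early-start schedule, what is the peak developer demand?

Early-start schedule: API endpoint@1, Migration script@1, Auth fix@5, UI form@1, Rollout@1, Load test@5.
Load per day: day 1: 11, day 2: 11, day 3: 5, day 4: 4, day 5: 7, day 6: 7, day 7: 2, day 8: 2, day 9: 0, day 10: 0.
Peak is 11.

11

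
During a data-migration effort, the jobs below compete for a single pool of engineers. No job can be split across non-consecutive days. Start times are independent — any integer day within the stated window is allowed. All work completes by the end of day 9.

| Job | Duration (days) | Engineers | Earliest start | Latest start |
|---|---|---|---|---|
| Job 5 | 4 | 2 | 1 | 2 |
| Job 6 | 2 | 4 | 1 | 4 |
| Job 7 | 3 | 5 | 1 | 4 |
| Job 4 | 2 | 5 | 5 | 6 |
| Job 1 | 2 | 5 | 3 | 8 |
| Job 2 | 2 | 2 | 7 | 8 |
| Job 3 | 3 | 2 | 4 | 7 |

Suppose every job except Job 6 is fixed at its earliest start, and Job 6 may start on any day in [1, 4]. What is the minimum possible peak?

Job 6@1: d1:11  d2:11  d3:12  d4:9  d5:7  d6:7  d7:2  d8:2  d9:0 → peak 12
Job 6@2: d1:7  d2:11  d3:16  d4:9  d5:7  d6:7  d7:2  d8:2  d9:0 → peak 16
Job 6@3: d1:7  d2:7  d3:16  d4:13  d5:7  d6:7  d7:2  d8:2  d9:0 → peak 16
Job 6@4: d1:7  d2:7  d3:12  d4:13  d5:11  d6:7  d7:2  d8:2  d9:0 → peak 13
Best is Job 6@1, peak 12.

12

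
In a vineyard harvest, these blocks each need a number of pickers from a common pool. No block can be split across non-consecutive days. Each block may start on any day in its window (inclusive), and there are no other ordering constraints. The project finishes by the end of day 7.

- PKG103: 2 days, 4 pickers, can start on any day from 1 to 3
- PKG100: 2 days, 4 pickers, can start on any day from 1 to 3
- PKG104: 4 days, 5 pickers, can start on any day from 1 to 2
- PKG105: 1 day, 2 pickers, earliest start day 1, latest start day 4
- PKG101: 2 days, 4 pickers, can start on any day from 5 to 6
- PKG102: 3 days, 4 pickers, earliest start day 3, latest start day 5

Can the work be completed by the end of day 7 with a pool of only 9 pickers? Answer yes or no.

yes

Schedule PKG103@1, PKG100@3, PKG104@2, PKG105@1, PKG101@6, PKG102@5: d1:6  d2:9  d3:9  d4:9  d5:9  d6:8  d7:8 — peak 9 ≤ 9.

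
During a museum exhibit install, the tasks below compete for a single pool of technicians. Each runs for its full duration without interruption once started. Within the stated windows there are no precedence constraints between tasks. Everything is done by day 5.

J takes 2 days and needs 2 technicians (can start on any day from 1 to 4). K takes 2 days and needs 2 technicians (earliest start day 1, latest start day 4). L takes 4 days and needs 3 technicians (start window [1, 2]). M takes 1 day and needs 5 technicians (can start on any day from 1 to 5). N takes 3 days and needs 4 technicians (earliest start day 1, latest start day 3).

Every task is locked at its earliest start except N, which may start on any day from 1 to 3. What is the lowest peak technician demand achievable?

12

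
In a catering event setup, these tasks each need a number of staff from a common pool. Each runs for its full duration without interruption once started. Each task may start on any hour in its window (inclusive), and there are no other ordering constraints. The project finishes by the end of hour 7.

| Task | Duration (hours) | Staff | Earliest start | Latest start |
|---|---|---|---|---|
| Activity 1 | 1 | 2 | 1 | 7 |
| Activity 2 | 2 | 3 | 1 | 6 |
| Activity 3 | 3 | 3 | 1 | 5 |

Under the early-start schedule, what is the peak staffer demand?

Early-start schedule: Activity 1@1, Activity 2@1, Activity 3@1.
Load per hour: hour 1: 8, hour 2: 6, hour 3: 3, hour 4: 0, hour 5: 0, hour 6: 0, hour 7: 0.
Peak is 8.

8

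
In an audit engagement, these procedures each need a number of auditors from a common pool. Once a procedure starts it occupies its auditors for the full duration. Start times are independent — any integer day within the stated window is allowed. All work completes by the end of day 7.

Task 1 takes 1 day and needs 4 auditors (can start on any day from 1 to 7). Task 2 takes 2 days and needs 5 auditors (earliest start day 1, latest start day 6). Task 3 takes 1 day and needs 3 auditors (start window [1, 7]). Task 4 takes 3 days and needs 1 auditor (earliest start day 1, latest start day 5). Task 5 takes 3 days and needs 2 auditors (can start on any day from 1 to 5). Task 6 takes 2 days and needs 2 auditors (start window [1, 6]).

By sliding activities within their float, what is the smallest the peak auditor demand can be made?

5

Early-start (Task 1@1, Task 2@1, Task 3@1, Task 4@1, Task 5@1, Task 6@1) gives peak 17: d1:17  d2:10  d3:3  d4:0  d5:0  d6:0  d7:0.
Shift Task 2→2, Task 3→4, Task 4→4, Task 5→5, Task 6→5.
Schedule Task 1@1, Task 2@2, Task 3@4, Task 4@4, Task 5@5, Task 6@5: d1:4  d2:5  d3:5  d4:4  d5:5  d6:5  d7:2 — peak 5.
Total auditor-days = 30 over 7 days ⇒ peak ≥ ⌈30/7⌉ = 5, so 5 is optimal.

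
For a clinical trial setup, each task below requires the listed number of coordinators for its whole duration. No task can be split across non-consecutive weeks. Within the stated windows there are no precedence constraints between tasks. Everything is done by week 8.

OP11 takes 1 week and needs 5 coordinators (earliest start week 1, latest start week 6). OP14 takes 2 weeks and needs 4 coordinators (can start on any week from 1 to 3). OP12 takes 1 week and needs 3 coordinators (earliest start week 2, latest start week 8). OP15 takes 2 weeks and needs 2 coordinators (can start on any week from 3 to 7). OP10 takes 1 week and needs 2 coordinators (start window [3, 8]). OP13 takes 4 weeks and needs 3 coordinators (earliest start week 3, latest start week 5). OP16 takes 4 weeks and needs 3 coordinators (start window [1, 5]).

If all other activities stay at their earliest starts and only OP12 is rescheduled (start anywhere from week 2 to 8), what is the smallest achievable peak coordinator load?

12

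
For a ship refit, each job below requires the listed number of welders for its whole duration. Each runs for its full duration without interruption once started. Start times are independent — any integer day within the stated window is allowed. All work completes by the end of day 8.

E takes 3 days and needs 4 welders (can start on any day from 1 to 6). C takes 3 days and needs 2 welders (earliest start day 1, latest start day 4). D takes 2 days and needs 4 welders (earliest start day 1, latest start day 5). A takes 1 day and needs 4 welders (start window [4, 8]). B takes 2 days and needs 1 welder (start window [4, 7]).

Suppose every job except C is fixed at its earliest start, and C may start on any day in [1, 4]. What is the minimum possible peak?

8

C@1: d1:10  d2:10  d3:6  d4:5  d5:1  d6:0  d7:0  d8:0 → peak 10
C@2: d1:8  d2:10  d3:6  d4:7  d5:1  d6:0  d7:0  d8:0 → peak 10
C@3: d1:8  d2:8  d3:6  d4:7  d5:3  d6:0  d7:0  d8:0 → peak 8
C@4: d1:8  d2:8  d3:4  d4:7  d5:3  d6:2  d7:0  d8:0 → peak 8
Best is C@3, peak 8.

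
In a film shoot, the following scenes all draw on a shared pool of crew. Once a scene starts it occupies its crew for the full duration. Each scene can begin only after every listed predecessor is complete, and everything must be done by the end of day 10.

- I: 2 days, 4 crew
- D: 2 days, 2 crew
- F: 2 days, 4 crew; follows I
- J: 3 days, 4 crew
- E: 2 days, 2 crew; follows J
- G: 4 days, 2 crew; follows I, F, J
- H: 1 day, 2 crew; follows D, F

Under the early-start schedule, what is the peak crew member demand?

Early-start schedule: I@1, D@1, F@3, J@1, E@4, G@5, H@5.
Load per day: day 1: 10, day 2: 10, day 3: 8, day 4: 6, day 5: 6, day 6: 2, day 7: 2, day 8: 2, day 9: 0, day 10: 0.
Peak is 10.

10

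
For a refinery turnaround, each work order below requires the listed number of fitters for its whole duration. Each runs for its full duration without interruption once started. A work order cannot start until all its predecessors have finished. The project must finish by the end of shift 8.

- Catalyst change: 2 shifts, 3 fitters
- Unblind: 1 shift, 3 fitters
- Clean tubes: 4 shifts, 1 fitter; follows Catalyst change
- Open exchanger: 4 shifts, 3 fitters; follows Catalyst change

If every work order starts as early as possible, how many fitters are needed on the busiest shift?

6

Early-start schedule: Catalyst change@1, Unblind@1, Clean tubes@3, Open exchanger@3.
Load per shift: shift 1: 6, shift 2: 3, shift 3: 4, shift 4: 4, shift 5: 4, shift 6: 4, shift 7: 0, shift 8: 0.
Peak is 6.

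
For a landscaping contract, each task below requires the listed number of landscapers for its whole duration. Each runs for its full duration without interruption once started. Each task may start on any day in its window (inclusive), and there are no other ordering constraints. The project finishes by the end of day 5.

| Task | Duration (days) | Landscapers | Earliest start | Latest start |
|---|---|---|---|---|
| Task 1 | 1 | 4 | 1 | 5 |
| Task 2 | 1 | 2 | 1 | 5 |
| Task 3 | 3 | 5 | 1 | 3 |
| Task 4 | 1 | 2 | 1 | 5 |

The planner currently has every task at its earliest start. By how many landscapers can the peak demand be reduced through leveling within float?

8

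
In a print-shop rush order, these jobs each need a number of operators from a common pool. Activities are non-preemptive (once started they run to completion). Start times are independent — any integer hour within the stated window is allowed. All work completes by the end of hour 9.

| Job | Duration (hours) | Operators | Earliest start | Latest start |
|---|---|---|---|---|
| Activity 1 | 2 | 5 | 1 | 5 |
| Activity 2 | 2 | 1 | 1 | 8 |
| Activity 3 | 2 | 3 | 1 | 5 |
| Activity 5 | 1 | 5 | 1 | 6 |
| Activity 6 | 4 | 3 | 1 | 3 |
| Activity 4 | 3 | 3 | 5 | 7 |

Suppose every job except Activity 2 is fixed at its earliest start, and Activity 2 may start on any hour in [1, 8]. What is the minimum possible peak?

Activity 2@1: h1:17  h2:12  h3:3  h4:3  h5:3  h6:3  h7:3  h8:0  h9:0 → peak 17
Activity 2@2: h1:16  h2:12  h3:4  h4:3  h5:3  h6:3  h7:3  h8:0  h9:0 → peak 16
Activity 2@3: h1:16  h2:11  h3:4  h4:4  h5:3  h6:3  h7:3  h8:0  h9:0 → peak 16
Activity 2@4: h1:16  h2:11  h3:3  h4:4  h5:4  h6:3  h7:3  h8:0  h9:0 → peak 16
Activity 2@5: h1:16  h2:11  h3:3  h4:3  h5:4  h6:4  h7:3  h8:0  h9:0 → peak 16
Activity 2@6: h1:16  h2:11  h3:3  h4:3  h5:3  h6:4  h7:4  h8:0  h9:0 → peak 16
Activity 2@7: h1:16  h2:11  h3:3  h4:3  h5:3  h6:3  h7:4  h8:1  h9:0 → peak 16
Activity 2@8: h1:16  h2:11  h3:3  h4:3  h5:3  h6:3  h7:3  h8:1  h9:1 → peak 16
Best is Activity 2@2, peak 16.

16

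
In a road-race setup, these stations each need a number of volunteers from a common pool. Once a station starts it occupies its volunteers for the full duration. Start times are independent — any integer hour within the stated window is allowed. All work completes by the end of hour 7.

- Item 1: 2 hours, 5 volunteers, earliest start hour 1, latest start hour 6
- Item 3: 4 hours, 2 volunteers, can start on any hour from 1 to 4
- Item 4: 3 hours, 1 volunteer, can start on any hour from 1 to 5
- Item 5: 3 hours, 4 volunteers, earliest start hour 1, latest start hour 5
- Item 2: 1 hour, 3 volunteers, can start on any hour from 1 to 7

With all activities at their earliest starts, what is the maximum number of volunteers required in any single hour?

Early-start schedule: Item 1@1, Item 3@1, Item 4@1, Item 5@1, Item 2@1.
Load per hour: hour 1: 15, hour 2: 12, hour 3: 7, hour 4: 2, hour 5: 0, hour 6: 0, hour 7: 0.
Peak is 15.

15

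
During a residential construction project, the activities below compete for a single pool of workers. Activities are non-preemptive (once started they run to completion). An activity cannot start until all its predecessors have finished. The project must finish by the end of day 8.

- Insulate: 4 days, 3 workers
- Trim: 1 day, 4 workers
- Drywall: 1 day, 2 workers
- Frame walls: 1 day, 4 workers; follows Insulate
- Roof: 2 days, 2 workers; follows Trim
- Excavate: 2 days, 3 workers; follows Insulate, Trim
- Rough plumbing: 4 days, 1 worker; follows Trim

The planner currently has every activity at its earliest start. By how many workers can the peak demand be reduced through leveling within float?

Early-start peak: d1:9  d2:6  d3:6  d4:4  d5:8  d6:3  d7:0  d8:0 ⇒ 9.
Leveled (Insulate@2, Trim@1, Drywall@2, Frame walls@6, Roof@3, Excavate@7, Rough plumbing@5): d1:4  d2:5  d3:5  d4:5  d5:4  d6:5  d7:4  d8:4 ⇒ 5.
Reduction 9 − 5 = 4.

4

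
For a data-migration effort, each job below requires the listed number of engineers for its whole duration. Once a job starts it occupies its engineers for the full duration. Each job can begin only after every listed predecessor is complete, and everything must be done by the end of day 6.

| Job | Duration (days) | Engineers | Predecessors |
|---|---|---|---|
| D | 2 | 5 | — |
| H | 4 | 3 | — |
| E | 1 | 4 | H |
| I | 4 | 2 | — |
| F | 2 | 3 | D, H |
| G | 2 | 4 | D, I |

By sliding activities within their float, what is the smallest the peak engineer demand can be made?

Schedule D@1, H@1, E@5, I@1, F@5, G@5: d1:10  d2:10  d3:5  d4:5  d5:11  d6:7 — peak 11.
No arrangement of the 6 feasible schedules does better.

11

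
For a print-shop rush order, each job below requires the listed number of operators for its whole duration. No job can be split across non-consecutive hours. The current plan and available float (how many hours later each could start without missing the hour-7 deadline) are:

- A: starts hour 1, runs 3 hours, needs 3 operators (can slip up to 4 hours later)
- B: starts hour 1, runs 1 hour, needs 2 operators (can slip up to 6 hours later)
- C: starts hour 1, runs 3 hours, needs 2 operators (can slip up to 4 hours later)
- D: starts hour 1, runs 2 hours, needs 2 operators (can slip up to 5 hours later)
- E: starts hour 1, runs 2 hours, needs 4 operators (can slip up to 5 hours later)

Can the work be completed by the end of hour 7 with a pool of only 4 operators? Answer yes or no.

no

Total operator-hours = 29; over 7 hours the average is 29/7 > 4, so some hour must exceed 4.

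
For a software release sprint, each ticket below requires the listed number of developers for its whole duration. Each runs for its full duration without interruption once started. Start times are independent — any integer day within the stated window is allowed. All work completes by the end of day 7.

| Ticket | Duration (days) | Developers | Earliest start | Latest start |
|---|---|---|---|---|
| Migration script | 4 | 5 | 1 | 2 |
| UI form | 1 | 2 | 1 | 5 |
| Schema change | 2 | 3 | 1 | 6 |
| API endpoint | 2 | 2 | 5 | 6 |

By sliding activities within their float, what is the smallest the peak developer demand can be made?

5

Early-start (Migration script@1, UI form@1, Schema change@1, API endpoint@5) gives peak 10: d1:10  d2:8  d3:5  d4:5  d5:2  d6:2  d7:0.
Shift UI form→5, Schema change→5, API endpoint→6.
Schedule Migration script@1, UI form@5, Schema change@5, API endpoint@6: d1:5  d2:5  d3:5  d4:5  d5:5  d6:5  d7:2 — peak 5.
Total developer-days = 32 over 7 days ⇒ peak ≥ ⌈32/7⌉ = 5, so 5 is optimal.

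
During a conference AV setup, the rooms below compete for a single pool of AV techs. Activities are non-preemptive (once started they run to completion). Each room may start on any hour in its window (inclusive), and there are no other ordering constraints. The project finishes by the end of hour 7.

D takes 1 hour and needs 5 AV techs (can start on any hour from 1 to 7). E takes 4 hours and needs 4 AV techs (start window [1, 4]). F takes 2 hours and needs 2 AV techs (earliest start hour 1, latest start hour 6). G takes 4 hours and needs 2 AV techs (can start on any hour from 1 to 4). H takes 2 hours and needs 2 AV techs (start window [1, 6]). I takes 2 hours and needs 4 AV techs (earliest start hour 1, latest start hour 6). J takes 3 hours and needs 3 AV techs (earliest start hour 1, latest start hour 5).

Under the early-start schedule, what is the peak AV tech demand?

22

Early-start schedule: D@1, E@1, F@1, G@1, H@1, I@1, J@1.
Load per hour: hour 1: 22, hour 2: 17, hour 3: 9, hour 4: 6, hour 5: 0, hour 6: 0, hour 7: 0.
Peak is 22.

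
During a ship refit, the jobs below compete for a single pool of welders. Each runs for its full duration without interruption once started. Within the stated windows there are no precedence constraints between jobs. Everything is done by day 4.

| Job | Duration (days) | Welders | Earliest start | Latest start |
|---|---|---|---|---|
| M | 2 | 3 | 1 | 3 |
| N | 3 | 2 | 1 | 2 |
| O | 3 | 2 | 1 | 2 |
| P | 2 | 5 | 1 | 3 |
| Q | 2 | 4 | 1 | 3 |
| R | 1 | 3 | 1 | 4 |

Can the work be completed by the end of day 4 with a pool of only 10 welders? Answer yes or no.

no

The minimum achievable peak is 11; 10 < 11, so no feasible schedule stays within the cap.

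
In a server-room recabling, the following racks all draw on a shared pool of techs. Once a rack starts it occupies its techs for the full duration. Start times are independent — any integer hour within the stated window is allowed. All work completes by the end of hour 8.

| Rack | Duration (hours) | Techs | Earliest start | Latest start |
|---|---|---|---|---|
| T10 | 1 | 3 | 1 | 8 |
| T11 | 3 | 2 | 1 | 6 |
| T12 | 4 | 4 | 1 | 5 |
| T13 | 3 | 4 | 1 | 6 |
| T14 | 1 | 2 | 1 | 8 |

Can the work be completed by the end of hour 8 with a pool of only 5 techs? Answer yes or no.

no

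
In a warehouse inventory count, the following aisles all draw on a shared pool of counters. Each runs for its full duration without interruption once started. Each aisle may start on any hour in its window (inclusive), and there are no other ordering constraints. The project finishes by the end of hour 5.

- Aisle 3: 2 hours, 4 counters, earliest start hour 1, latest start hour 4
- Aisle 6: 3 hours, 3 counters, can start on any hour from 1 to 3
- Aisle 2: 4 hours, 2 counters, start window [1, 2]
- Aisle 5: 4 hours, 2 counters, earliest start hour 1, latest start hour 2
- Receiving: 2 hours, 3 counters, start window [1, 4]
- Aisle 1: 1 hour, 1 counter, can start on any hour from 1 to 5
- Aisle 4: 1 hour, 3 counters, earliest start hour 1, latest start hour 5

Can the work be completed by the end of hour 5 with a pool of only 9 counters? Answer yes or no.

no

The minimum achievable peak is 10; 9 < 10, so no feasible schedule stays within the cap.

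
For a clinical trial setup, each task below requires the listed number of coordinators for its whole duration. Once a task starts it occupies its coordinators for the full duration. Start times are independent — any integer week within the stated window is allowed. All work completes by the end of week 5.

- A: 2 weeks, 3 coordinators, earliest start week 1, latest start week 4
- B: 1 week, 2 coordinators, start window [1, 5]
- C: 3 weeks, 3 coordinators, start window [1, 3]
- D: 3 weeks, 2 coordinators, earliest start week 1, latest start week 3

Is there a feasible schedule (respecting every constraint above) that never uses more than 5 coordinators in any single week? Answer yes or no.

Schedule A@1, B@1, C@3, D@2: w1:5  w2:5  w3:5  w4:5  w5:3 — peak 5 ≤ 5.

yes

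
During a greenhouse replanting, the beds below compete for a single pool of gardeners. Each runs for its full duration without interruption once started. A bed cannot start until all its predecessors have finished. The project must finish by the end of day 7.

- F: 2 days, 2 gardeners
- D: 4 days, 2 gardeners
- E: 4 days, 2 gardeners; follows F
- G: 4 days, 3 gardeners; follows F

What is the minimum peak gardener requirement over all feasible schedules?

Schedule F@1, D@1, E@3, G@3: d1:4  d2:4  d3:7  d4:7  d5:5  d6:5  d7:0 — peak 7.
No arrangement of the 20 feasible schedules does better.

7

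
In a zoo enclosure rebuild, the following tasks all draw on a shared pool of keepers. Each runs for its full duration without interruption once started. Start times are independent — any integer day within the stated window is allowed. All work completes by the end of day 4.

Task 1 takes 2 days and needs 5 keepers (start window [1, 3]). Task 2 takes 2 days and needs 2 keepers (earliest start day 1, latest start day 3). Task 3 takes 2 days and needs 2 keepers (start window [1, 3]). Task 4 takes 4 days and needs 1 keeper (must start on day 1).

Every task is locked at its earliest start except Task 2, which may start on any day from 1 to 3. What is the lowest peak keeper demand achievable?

8

Task 2@1: d1:10  d2:10  d3:1  d4:1 → peak 10
Task 2@2: d1:8  d2:10  d3:3  d4:1 → peak 10
Task 2@3: d1:8  d2:8  d3:3  d4:3 → peak 8
Best is Task 2@3, peak 8.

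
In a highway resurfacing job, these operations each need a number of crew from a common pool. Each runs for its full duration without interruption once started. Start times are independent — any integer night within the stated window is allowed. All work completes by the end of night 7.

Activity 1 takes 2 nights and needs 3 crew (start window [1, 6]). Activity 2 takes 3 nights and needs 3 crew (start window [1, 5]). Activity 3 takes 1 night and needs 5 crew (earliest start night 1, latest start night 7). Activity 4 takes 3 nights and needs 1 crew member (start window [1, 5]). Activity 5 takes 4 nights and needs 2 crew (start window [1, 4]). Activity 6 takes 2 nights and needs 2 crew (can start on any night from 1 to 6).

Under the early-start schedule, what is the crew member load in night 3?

At early start, night 3 has: Activity 2, Activity 4, Activity 5.
Demand: 3 + 1 + 2 = 6.

6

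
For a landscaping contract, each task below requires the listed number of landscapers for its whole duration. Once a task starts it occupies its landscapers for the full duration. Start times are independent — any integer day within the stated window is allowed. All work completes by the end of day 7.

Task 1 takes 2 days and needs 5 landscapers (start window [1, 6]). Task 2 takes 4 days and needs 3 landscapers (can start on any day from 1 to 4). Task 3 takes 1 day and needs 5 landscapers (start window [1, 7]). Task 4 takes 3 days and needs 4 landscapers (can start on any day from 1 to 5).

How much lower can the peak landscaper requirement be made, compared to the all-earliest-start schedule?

10

Early-start peak: d1:17  d2:12  d3:7  d4:3  d5:0  d6:0  d7:0 ⇒ 17.
Leveled (Task 1@1, Task 2@3, Task 3@7, Task 4@3): d1:5  d2:5  d3:7  d4:7  d5:7  d6:3  d7:5 ⇒ 7.
Reduction 17 − 7 = 10.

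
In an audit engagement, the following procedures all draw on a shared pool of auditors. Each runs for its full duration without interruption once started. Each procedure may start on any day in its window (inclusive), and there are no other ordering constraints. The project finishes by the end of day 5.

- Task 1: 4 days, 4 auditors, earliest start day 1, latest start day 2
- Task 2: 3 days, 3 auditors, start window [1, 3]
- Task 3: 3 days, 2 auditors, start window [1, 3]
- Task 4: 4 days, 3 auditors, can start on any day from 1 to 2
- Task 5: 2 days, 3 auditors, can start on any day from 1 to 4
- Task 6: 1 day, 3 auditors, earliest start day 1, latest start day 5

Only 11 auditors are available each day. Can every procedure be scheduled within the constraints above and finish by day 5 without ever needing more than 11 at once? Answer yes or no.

The minimum achievable peak is 12; 11 < 12, so no feasible schedule stays within the cap.

no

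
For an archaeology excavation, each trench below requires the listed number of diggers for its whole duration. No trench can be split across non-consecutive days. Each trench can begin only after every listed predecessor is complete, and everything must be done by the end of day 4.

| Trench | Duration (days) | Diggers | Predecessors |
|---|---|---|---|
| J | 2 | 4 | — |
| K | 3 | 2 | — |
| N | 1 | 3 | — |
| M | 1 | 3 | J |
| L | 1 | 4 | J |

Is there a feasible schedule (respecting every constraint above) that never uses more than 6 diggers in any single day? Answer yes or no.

yes

Schedule J@1, K@1, N@4, M@4, L@3: d1:6  d2:6  d3:6  d4:6 — peak 6 ≤ 6.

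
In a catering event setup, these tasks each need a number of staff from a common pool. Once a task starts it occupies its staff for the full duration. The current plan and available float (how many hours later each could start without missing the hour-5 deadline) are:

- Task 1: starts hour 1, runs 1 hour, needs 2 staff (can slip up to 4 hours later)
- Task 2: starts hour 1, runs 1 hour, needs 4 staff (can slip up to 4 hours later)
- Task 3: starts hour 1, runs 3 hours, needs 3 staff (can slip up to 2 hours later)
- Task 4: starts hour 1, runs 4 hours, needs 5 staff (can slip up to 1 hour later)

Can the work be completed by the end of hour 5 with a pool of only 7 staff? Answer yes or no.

The minimum achievable peak is 8; 7 < 8, so no feasible schedule stays within the cap.

no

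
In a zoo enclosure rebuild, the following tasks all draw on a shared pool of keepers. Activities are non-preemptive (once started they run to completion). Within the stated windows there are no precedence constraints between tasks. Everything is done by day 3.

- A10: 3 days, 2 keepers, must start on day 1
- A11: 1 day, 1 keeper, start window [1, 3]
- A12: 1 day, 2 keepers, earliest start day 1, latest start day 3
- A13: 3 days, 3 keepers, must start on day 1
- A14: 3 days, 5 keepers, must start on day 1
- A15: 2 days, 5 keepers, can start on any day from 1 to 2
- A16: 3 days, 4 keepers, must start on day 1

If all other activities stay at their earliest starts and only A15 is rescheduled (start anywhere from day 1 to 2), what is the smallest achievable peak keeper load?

19

A15@1: d1:22  d2:19  d3:14 → peak 22
A15@2: d1:17  d2:19  d3:19 → peak 19
Best is A15@2, peak 19.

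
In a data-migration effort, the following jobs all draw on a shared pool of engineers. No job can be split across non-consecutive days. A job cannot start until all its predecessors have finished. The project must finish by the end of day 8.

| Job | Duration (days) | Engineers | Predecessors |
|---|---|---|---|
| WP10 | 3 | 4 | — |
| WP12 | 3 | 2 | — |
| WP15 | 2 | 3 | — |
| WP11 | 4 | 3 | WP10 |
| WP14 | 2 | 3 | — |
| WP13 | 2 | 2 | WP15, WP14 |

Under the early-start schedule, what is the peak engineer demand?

Early-start schedule: WP10@1, WP12@1, WP15@1, WP11@4, WP14@1, WP13@3.
Load per day: day 1: 12, day 2: 12, day 3: 8, day 4: 5, day 5: 3, day 6: 3, day 7: 3, day 8: 0.
Peak is 12.

12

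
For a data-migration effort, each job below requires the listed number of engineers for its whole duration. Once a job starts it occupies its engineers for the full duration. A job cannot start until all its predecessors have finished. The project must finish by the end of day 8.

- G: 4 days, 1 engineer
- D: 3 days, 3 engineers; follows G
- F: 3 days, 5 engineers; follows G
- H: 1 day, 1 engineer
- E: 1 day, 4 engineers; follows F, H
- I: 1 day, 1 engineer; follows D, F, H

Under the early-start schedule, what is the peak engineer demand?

8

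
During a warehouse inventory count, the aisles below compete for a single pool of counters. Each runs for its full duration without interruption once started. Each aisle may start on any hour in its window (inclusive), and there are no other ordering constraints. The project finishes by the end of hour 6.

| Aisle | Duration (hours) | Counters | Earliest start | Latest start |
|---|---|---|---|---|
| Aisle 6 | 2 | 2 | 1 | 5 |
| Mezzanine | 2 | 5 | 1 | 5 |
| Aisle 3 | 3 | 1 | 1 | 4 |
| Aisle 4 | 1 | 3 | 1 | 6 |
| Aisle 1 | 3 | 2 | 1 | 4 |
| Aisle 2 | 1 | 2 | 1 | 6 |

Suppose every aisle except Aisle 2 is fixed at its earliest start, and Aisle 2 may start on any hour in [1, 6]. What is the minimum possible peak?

13

Aisle 2@1: h1:15  h2:10  h3:3  h4:0  h5:0  h6:0 → peak 15
Aisle 2@2: h1:13  h2:12  h3:3  h4:0  h5:0  h6:0 → peak 13
Aisle 2@3: h1:13  h2:10  h3:5  h4:0  h5:0  h6:0 → peak 13
Aisle 2@4: h1:13  h2:10  h3:3  h4:2  h5:0  h6:0 → peak 13
Aisle 2@5: h1:13  h2:10  h3:3  h4:0  h5:2  h6:0 → peak 13
Aisle 2@6: h1:13  h2:10  h3:3  h4:0  h5:0  h6:2 → peak 13
Best is Aisle 2@2, peak 13.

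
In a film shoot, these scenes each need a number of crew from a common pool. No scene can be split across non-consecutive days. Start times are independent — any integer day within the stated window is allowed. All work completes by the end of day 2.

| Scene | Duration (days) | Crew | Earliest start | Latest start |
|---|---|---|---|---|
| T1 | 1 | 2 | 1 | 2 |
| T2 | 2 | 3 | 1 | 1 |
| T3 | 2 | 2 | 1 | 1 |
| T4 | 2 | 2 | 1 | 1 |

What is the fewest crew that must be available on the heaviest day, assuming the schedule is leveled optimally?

9

Schedule T1@1, T2@1, T3@1, T4@1: d1:9  d2:7 — peak 9.
No arrangement of the 2 feasible schedules does better.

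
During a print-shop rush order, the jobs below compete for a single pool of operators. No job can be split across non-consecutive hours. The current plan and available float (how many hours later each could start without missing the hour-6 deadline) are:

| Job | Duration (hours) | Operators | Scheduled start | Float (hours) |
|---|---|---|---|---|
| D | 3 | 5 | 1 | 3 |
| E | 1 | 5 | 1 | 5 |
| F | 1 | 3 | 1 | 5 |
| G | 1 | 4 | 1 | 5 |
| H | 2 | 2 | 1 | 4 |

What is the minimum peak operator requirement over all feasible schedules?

6

Early-start (D@1, E@1, F@1, G@1, H@1) gives peak 19: h1:19  h2:7  h3:5  h4:0  h5:0  h6:0.
Shift E→4, F→5, G→6, H→5.
Schedule D@1, E@4, F@5, G@6, H@5: h1:5  h2:5  h3:5  h4:5  h5:5  h6:6 — peak 6.
Total operator-hours = 31 over 6 hours ⇒ peak ≥ ⌈31/6⌉ = 6, so 6 is optimal.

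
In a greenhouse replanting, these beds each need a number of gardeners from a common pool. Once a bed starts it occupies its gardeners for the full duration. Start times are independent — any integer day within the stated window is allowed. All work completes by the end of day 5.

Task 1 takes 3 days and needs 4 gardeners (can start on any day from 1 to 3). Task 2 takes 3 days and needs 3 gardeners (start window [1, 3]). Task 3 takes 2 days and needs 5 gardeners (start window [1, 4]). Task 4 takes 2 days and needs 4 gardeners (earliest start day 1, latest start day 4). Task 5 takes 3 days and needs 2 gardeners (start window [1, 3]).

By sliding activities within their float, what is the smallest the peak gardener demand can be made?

Early-start (Task 1@1, Task 2@1, Task 3@1, Task 4@1, Task 5@1) gives peak 18: d1:18  d2:18  d3:9  d4:0  d5:0.
Shift Task 3→4, Task 4→4.
Schedule Task 1@1, Task 2@1, Task 3@4, Task 4@4, Task 5@1: d1:9  d2:9  d3:9  d4:9  d5:9 — peak 9.
Total gardener-days = 45 over 5 days ⇒ peak ≥ ⌈45/5⌉ = 9, so 9 is optimal.

9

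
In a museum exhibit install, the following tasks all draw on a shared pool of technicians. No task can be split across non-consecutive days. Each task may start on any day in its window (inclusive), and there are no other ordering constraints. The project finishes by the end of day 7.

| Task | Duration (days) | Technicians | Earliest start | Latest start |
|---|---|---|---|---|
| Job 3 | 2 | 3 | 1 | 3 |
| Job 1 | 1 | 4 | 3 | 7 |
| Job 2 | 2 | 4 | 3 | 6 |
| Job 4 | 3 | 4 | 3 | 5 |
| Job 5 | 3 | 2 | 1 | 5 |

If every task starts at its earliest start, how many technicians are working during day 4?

8

At early start, day 4 has: Job 2, Job 4.
Demand: 4 + 4 = 8.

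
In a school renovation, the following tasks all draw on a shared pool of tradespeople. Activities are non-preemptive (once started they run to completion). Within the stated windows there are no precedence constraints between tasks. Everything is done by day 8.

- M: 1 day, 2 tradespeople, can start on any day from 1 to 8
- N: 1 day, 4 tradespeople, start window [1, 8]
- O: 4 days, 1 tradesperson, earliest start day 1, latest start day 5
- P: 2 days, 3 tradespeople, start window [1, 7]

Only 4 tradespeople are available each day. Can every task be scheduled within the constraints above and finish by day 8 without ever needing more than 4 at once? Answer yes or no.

Schedule M@1, N@2, O@3, P@3: d1:2  d2:4  d3:4  d4:4  d5:1  d6:1  d7:0  d8:0 — peak 4 ≤ 4.

yes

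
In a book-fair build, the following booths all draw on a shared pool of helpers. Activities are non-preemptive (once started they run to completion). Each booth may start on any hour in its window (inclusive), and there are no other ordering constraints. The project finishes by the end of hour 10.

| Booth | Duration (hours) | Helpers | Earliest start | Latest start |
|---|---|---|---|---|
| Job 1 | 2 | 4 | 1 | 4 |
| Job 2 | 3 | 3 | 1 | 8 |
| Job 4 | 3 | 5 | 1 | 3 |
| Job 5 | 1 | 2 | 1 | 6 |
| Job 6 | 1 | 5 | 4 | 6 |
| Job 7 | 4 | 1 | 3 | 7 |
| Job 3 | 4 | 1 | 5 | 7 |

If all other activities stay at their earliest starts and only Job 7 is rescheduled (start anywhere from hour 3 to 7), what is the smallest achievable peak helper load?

14

Job 7@3: h1:14  h2:12  h3:9  h4:6  h5:2  h6:2  h7:1  h8:1  h9:0  h10:0 → peak 14
Job 7@4: h1:14  h2:12  h3:8  h4:6  h5:2  h6:2  h7:2  h8:1  h9:0  h10:0 → peak 14
Job 7@5: h1:14  h2:12  h3:8  h4:5  h5:2  h6:2  h7:2  h8:2  h9:0  h10:0 → peak 14
Job 7@6: h1:14  h2:12  h3:8  h4:5  h5:1  h6:2  h7:2  h8:2  h9:1  h10:0 → peak 14
Job 7@7: h1:14  h2:12  h3:8  h4:5  h5:1  h6:1  h7:2  h8:2  h9:1  h10:1 → peak 14
Best is Job 7@3, peak 14.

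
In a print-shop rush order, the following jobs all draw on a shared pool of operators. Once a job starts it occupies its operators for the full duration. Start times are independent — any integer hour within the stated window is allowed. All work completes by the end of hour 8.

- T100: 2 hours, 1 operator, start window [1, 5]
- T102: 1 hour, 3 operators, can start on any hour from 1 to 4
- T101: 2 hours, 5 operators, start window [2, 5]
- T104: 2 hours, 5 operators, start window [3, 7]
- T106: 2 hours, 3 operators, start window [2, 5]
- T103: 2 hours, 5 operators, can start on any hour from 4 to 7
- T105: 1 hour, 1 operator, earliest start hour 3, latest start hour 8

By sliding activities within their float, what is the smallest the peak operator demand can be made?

8

Early-start (T100@1, T102@1, T101@2, T104@3, T106@2, T103@4, T105@3) gives peak 14: h1:4  h2:9  h3:14  h4:10  h5:5  h6:0  h7:0  h8:0.
Shift T104→4, T106→3, T103→6, T105→5.
Schedule T100@1, T102@1, T101@2, T104@4, T106@3, T103@6, T105@5: h1:4  h2:6  h3:8  h4:8  h5:6  h6:5  h7:5  h8:0 — peak 8.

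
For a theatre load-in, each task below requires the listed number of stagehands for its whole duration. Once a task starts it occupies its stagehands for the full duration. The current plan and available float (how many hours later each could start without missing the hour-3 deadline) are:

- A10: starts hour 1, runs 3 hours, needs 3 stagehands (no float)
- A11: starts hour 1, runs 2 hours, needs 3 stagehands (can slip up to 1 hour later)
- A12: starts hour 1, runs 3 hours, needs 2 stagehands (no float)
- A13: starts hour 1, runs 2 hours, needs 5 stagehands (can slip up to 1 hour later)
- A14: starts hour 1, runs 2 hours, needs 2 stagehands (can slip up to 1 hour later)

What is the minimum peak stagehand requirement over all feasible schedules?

15

Schedule A10@1, A11@1, A12@1, A13@1, A14@1: h1:15  h2:15  h3:5 — peak 15.
No arrangement of the 8 feasible schedules does better.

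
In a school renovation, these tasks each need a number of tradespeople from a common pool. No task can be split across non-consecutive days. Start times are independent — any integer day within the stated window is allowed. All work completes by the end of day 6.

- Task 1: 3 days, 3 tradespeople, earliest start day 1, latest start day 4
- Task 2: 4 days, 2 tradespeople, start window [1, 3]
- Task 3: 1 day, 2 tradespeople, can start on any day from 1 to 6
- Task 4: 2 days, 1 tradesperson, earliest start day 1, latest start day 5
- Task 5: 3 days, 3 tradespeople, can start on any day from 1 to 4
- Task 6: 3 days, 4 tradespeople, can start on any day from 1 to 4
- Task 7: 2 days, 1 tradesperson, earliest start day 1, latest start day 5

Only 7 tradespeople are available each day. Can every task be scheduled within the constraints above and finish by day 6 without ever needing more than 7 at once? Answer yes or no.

no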